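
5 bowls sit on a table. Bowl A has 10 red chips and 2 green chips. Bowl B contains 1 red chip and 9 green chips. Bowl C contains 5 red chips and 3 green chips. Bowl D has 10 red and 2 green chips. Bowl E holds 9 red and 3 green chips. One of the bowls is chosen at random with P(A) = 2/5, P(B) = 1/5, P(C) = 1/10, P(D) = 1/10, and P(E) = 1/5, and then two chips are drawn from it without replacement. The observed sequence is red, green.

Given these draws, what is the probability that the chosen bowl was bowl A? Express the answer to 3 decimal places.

For each hypothesis, P(data | H) works out to: P(data | bowl A) = (10/12)(2/11) = 0.15152; P(data | bowl B) = (1/10)(9/9) = 0.1; P(data | bowl C) = (5/8)(3/7) = 0.26786; P(data | bowl D) = (10/12)(2/11) = 0.15152; P(data | bowl E) = (9/12)(3/11) = 0.20455.
The prior-weighted likelihoods are 2/5 · 0.15152 = 0.060606, 1/5 · 0.1 = 0.02, 1/10 · 0.26786 = 0.026786, 1/10 · 0.15152 = 0.015152, 1/5 · 0.20455 = 0.040909; summing to 0.16345.
Therefore the posterior P(bowl A | data) = (0.060606) / (0.16345) = 0.37079.

0.371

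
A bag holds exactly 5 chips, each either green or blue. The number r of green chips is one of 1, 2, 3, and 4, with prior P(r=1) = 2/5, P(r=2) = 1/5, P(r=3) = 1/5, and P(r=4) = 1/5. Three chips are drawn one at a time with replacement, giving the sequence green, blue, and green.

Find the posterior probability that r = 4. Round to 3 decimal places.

0.296

Compute the likelihood of the observed sequence for each case: P(data | r = 1) = (1/5)(4/5)(1/5) = 4/125; P(data | r = 2) = (2/5)(3/5)(2/5) = 12/125; P(data | r = 3) = (3/5)(2/5)(3/5) = 18/125; P(data | r = 4) = (4/5)(1/5)(4/5) = 16/125.
The prior-weighted likelihoods are 2/5 · 4/125 = 8/625, 1/5 · 12/125 = 12/625, 1/5 · 18/125 = 18/625, 1/5 · 16/125 = 16/625; summing to 54/625.
By Bayes' rule, P(r = 4 | data) = (16/625) / (54/625) = 8/27.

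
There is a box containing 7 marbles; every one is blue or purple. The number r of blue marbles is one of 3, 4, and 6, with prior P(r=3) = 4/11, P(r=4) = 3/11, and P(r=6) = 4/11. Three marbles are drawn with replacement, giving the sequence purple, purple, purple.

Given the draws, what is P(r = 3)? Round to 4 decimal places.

The likelihood of the observed sequence under each hypothesis: P(data | r = 3) = (4/7)(4/7)(4/7) = 0.18659; P(data | r = 4) = (3/7)(3/7)(3/7) = 0.078717; P(data | r = 6) = (1/7)(1/7)(1/7) = 0.0029155.
The prior-weighted likelihoods are 4/11 · 0.18659 = 0.067851, 3/11 · 0.078717 = 0.021468, 4/11 · 0.0029155 = 0.0010602; these sum to 0.090379.
Hence P(r = 3 | data) = (0.067851) / (0.090379) = 0.75073.

0.7507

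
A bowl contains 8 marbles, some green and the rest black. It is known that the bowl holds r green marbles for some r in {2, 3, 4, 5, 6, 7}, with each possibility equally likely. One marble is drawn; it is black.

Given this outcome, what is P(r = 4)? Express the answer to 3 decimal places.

For each hypothesis, P(data | H) works out to: P(data | r = 2) = (6/8) = 3/4; P(data | r = 3) = (5/8) = 5/8; P(data | r = 4) = (4/8) = 1/2; P(data | r = 5) = (3/8) = 3/8; P(data | r = 6) = (2/8) = 1/4; P(data | r = 7) = (1/8) = 1/8.
Weighting by the prior gives 1/6 · 3/4 = 1/8, 1/6 · 5/8 = 5/48, 1/6 · 1/2 = 1/12, 1/6 · 3/8 = 1/16, 1/6 · 1/4 = 1/24, 1/6 · 1/8 = 1/48; with total 7/16.
Therefore the posterior P(r = 4 | data) = (1/12) / (7/16) = 4/21.

0.190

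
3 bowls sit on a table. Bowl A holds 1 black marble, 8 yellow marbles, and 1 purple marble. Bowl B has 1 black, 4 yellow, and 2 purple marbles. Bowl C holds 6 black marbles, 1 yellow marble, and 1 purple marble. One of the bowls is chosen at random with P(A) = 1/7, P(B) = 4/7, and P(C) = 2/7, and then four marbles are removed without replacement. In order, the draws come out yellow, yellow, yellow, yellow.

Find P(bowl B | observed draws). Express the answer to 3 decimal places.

For each hypothesis, P(data | H) works out to: P(data | bowl A) = (8/10)(7/9)(6/8)(5/7) = 1/3; P(data | bowl B) = (4/7)(3/6)(2/5)(1/4) = 1/35; P(data | bowl C) = (1/8)(0/7) = 0.
Multiplying each by its prior: 1/7 · 1/3 = 1/21, 4/7 · 1/35 = 4/245, 2/7 · 0 = 0; these sum to 47/735.
Hence P(bowl B | data) = (4/245) / (47/735) = 12/47.

0.255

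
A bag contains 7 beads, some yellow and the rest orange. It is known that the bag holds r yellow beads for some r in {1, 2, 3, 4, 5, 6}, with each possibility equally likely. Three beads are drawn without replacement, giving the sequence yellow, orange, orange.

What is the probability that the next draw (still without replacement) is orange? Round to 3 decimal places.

0.600

For each hypothesis, P(data | H) works out to: P(data | r = 1) = (1/7)(6/6)(5/5) = 1/7; P(data | r = 2) = (2/7)(5/6)(4/5) = 4/21; P(data | r = 3) = (3/7)(4/6)(3/5) = 6/35; P(data | r = 4) = (4/7)(3/6)(2/5) = 4/35; P(data | r = 5) = (5/7)(2/6)(1/5) = 1/21; P(data | r = 6) = (6/7)(1/6)(0/5) = 0.
The prior-weighted likelihoods are 1/6 · 1/7 = 1/42, 1/6 · 4/21 = 2/63, 1/6 · 6/35 = 1/35, 1/6 · 4/35 = 2/105, 1/6 · 1/21 = 1/126, 1/6 · 0 = 0; these sum to 1/9.
The posterior is then P(r = 1 | data) = 3/14, P(r = 2 | data) = 2/7, P(r = 3 | data) = 9/35, P(r = 4 | data) = 6/35, P(r = 5 | data) = 1/14, P(r = 6 | data) = 0.
The predictive probability is P(orange next | data) = (1)(3/14) + (3/4)(2/7) + (1/2)(9/35) + (1/4)(6/35) + (0)(1/14) = 3/5.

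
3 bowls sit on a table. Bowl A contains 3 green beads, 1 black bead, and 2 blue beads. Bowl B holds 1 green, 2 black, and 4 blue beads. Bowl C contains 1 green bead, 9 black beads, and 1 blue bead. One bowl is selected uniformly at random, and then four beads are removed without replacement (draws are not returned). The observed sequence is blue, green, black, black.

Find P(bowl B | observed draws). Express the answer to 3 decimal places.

Under each hypothesis, the probability of the observed sequence is: P(data | bowl A) = (2/6)(3/5)(1/4)(0/3) = 0; P(data | bowl B) = (4/7)(1/6)(2/5)(1/4) = 0.0095238; P(data | bowl C) = (1/11)(1/10)(9/9)(8/8) = 0.0090909.
Multiplying each by its prior: 1/3 · 0 = 0, 1/3 · 0.0095238 = 0.0031746, 1/3 · 0.0090909 = 0.0030303; summing to 0.0062049.
So P(bowl B | data) = (0.0031746) / (0.0062049) = 0.51163.

0.512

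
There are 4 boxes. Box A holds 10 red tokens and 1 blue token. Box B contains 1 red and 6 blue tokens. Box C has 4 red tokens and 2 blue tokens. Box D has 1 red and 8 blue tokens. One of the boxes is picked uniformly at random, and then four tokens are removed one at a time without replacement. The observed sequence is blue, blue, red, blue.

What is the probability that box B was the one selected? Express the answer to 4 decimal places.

Under each hypothesis, the probability of the observed sequence is: P(data | box A) = (1/11)(0/10) = 0; P(data | box B) = (6/7)(5/6)(1/5)(4/4) = 1/7; P(data | box C) = (2/6)(1/5)(4/4)(0/3) = 0; P(data | box D) = (8/9)(7/8)(1/7)(6/6) = 1/9.
The prior-weighted likelihoods are 1/4 · 0 = 0, 1/4 · 1/7 = 1/28, 1/4 · 0 = 0, 1/4 · 1/9 = 1/36; summing to 4/63.
Therefore the posterior P(box B | data) = (1/28) / (4/63) = 9/16.

0.5625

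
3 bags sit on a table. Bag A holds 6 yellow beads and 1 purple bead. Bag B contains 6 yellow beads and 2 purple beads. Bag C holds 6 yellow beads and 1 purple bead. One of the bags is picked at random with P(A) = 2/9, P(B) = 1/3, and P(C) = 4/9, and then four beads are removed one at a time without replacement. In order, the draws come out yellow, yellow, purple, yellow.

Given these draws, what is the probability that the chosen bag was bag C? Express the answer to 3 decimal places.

0.444

Under each hypothesis, the probability of the observed sequence is: P(data | bag A) = (6/7)(5/6)(1/5)(4/4) = 1/7; P(data | bag B) = (6/8)(5/7)(2/6)(4/5) = 1/7; P(data | bag C) = (6/7)(5/6)(1/5)(4/4) = 1/7.
Weighting by the prior gives 2/9 · 1/7 = 2/63, 1/3 · 1/7 = 1/21, 4/9 · 1/7 = 4/63; with total 1/7.
Therefore the posterior P(bag C | data) = (4/63) / (1/7) = 4/9.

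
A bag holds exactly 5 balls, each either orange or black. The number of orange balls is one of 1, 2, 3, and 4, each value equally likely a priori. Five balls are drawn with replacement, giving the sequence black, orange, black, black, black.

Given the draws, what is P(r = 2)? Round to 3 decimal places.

0.345

Compute the likelihood of the observed sequence for each case: P(data | r = 1) = (4/5)(1/5)(4/5)(4/5)(4/5) = 0.08192; P(data | r = 2) = (3/5)(2/5)(3/5)(3/5)(3/5) = 0.05184; P(data | r = 3) = (2/5)(3/5)(2/5)(2/5)(2/5) = 0.01536; P(data | r = 4) = (1/5)(4/5)(1/5)(1/5)(1/5) = 0.00128.
The prior-weighted likelihoods are 1/4 · 0.08192 = 0.02048, 1/4 · 0.05184 = 0.01296, 1/4 · 0.01536 = 0.00384, 1/4 · 0.00128 = 0.00032; these sum to 0.0376.
By Bayes' rule, P(r = 2 | data) = (0.01296) / (0.0376) = 0.34468.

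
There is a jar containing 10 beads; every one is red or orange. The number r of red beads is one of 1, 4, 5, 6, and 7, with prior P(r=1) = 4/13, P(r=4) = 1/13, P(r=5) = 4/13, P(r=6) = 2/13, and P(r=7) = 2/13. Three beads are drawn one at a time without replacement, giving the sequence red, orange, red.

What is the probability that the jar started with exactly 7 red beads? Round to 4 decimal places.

0.2614

The likelihood of the observed sequence under each hypothesis: P(data | r = 1) = (1/10)(9/9)(0/8) = 0; P(data | r = 4) = (4/10)(6/9)(3/8) = 0.1; P(data | r = 5) = (5/10)(5/9)(4/8) = 0.13889; P(data | r = 6) = (6/10)(4/9)(5/8) = 0.16667; P(data | r = 7) = (7/10)(3/9)(6/8) = 0.175.
Weighting by the prior gives 4/13 · 0 = 0, 1/13 · 0.1 = 0.0076923, 4/13 · 0.13889 = 0.042735, 2/13 · 0.16667 = 0.025641, 2/13 · 0.175 = 0.026923; these sum to 0.10299.
By Bayes' rule, P(r = 7 | data) = (0.026923) / (0.10299) = 0.26141.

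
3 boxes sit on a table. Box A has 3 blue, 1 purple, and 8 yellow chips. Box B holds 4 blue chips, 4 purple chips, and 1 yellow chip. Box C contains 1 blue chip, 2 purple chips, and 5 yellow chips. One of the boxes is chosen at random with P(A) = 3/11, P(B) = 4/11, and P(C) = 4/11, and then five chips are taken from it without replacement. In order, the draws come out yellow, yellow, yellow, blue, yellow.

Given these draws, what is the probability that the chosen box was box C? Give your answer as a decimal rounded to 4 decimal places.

0.3099

The likelihood of the observed sequence under each hypothesis: P(data | box A) = (8/12)(7/11)(6/10)(3/9)(5/8) = 0.05303; P(data | box B) = (1/9)(0/8) = 0; P(data | box C) = (5/8)(4/7)(3/6)(1/5)(2/4) = 0.017857.
Weighting by the prior gives 3/11 · 0.05303 = 0.014463, 4/11 · 0 = 0, 4/11 · 0.017857 = 0.0064935; summing to 0.020956.
Hence P(box C | data) = (0.0064935) / (0.020956) = 0.30986.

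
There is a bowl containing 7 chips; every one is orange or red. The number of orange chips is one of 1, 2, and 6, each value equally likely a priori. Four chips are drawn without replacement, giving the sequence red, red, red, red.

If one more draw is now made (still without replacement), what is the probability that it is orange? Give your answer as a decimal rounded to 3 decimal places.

Under each hypothesis, the probability of the observed sequence is: P(data | r = 1) = (6/7)(5/6)(4/5)(3/4) = 3/7; P(data | r = 2) = (5/7)(4/6)(3/5)(2/4) = 1/7; P(data | r = 6) = (1/7)(0/6) = 0.
Multiplying each by its prior: 1/3 · 3/7 = 1/7, 1/3 · 1/7 = 1/21, 1/3 · 0 = 0; these sum to 4/21.
Normalising, the posterior is P(r = 1 | data) = 3/4, P(r = 2 | data) = 1/4, P(r = 6 | data) = 0.
So P(orange next | data) = Σ P(orange next | H) P(H | data) = (1/3)(3/4) + (2/3)(1/4) = 5/12.

0.417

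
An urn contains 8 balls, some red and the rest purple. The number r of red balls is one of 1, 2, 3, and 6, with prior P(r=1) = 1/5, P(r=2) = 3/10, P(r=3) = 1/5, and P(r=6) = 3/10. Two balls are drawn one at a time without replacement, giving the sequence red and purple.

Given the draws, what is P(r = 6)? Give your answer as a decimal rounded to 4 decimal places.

Under each hypothesis, the probability of the observed sequence is: P(data | r = 1) = (1/8)(7/7) = 1/8; P(data | r = 2) = (2/8)(6/7) = 3/14; P(data | r = 3) = (3/8)(5/7) = 15/56; P(data | r = 6) = (6/8)(2/7) = 3/14.
Weighting by the prior gives 1/5 · 1/8 = 1/40, 3/10 · 3/14 = 9/140, 1/5 · 15/56 = 3/56, 3/10 · 3/14 = 9/140; summing to 29/140.
Therefore the posterior P(r = 6 | data) = (9/140) / (29/140) = 9/29.

0.3103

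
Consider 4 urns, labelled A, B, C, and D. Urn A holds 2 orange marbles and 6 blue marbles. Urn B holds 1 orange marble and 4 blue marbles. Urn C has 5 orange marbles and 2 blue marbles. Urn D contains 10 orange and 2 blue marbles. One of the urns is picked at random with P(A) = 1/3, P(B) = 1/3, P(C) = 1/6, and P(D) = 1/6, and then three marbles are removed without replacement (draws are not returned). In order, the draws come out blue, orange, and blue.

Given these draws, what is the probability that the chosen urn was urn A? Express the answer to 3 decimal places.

0.436

The likelihood of the observed sequence under each hypothesis: P(data | urn A) = (6/8)(2/7)(5/6) = 0.17857; P(data | urn B) = (4/5)(1/4)(3/3) = 0.2; P(data | urn C) = (2/7)(5/6)(1/5) = 0.047619; P(data | urn D) = (2/12)(10/11)(1/10) = 0.015152.
Multiplying each by its prior: 1/3 · 0.17857 = 0.059524, 1/3 · 0.2 = 0.066667, 1/6 · 0.047619 = 0.0079365, 1/6 · 0.015152 = 0.0025253; with total 0.13665.
By Bayes' rule, P(urn A | data) = (0.059524) / (0.13665) = 0.43559.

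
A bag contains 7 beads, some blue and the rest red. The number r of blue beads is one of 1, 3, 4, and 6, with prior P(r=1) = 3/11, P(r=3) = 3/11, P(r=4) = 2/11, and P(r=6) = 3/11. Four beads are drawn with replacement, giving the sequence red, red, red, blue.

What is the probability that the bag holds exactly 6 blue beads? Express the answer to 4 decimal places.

The likelihood of the observed sequence under each hypothesis: P(data | r = 1) = (6/7)(6/7)(6/7)(1/7) = 0.089963; P(data | r = 3) = (4/7)(4/7)(4/7)(3/7) = 0.079967; P(data | r = 4) = (3/7)(3/7)(3/7)(4/7) = 0.044981; P(data | r = 6) = (1/7)(1/7)(1/7)(6/7) = 0.002499.
Multiplying each by its prior: 3/11 · 0.089963 = 0.024535, 3/11 · 0.079967 = 0.021809, 2/11 · 0.044981 = 0.0081784, 3/11 · 0.002499 = 0.00068153; these sum to 0.055204.
Hence P(r = 6 | data) = (0.00068153) / (0.055204) = 0.012346.

0.0123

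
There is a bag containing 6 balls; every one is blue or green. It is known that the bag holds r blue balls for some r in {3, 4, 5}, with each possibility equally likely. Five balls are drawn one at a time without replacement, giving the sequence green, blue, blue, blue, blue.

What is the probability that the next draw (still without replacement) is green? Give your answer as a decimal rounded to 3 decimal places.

0.286

For each hypothesis, P(data | H) works out to: P(data | r = 3) = (3/6)(3/5)(2/4)(1/3)(0/2) = 0; P(data | r = 4) = (2/6)(4/5)(3/4)(2/3)(1/2) = 1/15; P(data | r = 5) = (1/6)(5/5)(4/4)(3/3)(2/2) = 1/6.
Weighting by the prior gives 1/3 · 0 = 0, 1/3 · 1/15 = 1/45, 1/3 · 1/6 = 1/18; summing to 7/90.
Dividing through by the total gives posterior P(r = 3 | data) = 0, P(r = 4 | data) = 2/7, P(r = 5 | data) = 5/7.
So P(green next | data) = Σ P(green next | H) P(H | data) = (1)(2/7) + (0)(5/7) = 2/7.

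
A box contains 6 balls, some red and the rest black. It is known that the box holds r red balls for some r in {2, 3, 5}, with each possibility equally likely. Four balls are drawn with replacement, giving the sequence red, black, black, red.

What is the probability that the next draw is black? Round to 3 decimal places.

0.514

For each hypothesis, P(data | H) works out to: P(data | r = 2) = (2/6)(4/6)(4/6)(2/6) = 0.049383; P(data | r = 3) = (3/6)(3/6)(3/6)(3/6) = 0.0625; P(data | r = 5) = (5/6)(1/6)(1/6)(5/6) = 0.01929.
Multiplying each by its prior: 1/3 · 0.049383 = 0.016461, 1/3 · 0.0625 = 0.020833, 1/3 · 0.01929 = 0.00643; these sum to 0.043724.
The posterior is then P(r = 2 | data) = 0.37647, P(r = 3 | data) = 0.47647, P(r = 5 | data) = 0.14706.
Averaging over the posterior, P(black next | data) = (2/3)(0.37647) + (1/2)(0.47647) + (1/6)(0.14706) = 0.51373.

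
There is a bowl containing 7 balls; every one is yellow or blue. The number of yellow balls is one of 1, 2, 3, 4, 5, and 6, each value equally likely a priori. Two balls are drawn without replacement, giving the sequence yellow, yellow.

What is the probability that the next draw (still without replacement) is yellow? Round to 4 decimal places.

0.6000

Compute the likelihood of the observed sequence for each case: P(data | r = 1) = (1/7)(0/6) = 0; P(data | r = 2) = (2/7)(1/6) = 1/21; P(data | r = 3) = (3/7)(2/6) = 1/7; P(data | r = 4) = (4/7)(3/6) = 2/7; P(data | r = 5) = (5/7)(4/6) = 10/21; P(data | r = 6) = (6/7)(5/6) = 5/7.
The prior-weighted likelihoods are 1/6 · 0 = 0, 1/6 · 1/21 = 1/126, 1/6 · 1/7 = 1/42, 1/6 · 2/7 = 1/21, 1/6 · 10/21 = 5/63, 1/6 · 5/7 = 5/42; with total 5/18.
The posterior is then P(r = 1 | data) = 0, P(r = 2 | data) = 1/35, P(r = 3 | data) = 3/35, P(r = 4 | data) = 6/35, P(r = 5 | data) = 2/7, P(r = 6 | data) = 3/7.
Averaging over the posterior, P(yellow next | data) = (0)(1/35) + (1/5)(3/35) + (2/5)(6/35) + (3/5)(2/7) + (4/5)(3/7) = 3/5.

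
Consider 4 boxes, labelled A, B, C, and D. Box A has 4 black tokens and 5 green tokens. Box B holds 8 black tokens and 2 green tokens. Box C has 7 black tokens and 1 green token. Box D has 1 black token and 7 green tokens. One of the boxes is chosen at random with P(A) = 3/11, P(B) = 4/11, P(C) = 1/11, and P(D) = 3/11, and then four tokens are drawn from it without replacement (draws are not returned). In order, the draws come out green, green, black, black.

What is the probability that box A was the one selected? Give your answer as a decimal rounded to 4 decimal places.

Under each hypothesis, the probability of the observed sequence is: P(data | box A) = (5/9)(4/8)(4/7)(3/6) = 0.079365; P(data | box B) = (2/10)(1/9)(8/8)(7/7) = 0.022222; P(data | box C) = (1/8)(0/7) = 0; P(data | box D) = (7/8)(6/7)(1/6)(0/5) = 0.
Multiplying each by its prior: 3/11 · 0.079365 = 0.021645, 4/11 · 0.022222 = 0.0080808, 1/11 · 0 = 0, 3/11 · 0 = 0; these sum to 0.029726.
Hence P(box A | data) = (0.021645) / (0.029726) = 0.72816.

0.7282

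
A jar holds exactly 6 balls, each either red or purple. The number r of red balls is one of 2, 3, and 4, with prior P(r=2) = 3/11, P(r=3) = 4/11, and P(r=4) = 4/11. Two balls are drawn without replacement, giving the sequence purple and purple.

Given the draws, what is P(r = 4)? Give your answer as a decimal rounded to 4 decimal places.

For each hypothesis, P(data | H) works out to: P(data | r = 2) = (4/6)(3/5) = 2/5; P(data | r = 3) = (3/6)(2/5) = 1/5; P(data | r = 4) = (2/6)(1/5) = 1/15.
Multiplying each by its prior: 3/11 · 2/5 = 6/55, 4/11 · 1/5 = 4/55, 4/11 · 1/15 = 4/165; with total 34/165.
By Bayes' rule, P(r = 4 | data) = (4/165) / (34/165) = 2/17.

0.1176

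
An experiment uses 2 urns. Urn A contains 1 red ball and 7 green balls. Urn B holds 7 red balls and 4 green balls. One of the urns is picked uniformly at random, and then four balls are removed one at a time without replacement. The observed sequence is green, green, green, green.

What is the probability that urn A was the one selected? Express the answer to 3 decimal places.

Compute the likelihood of the observed sequence for each case: P(data | urn A) = (7/8)(6/7)(5/6)(4/5) = 1/2; P(data | urn B) = (4/11)(3/10)(2/9)(1/8) = 1/330.
Weighting by the prior gives 1/2 · 1/2 = 1/4, 1/2 · 1/330 = 1/660; with total 83/330.
By Bayes' rule, P(urn A | data) = (1/4) / (83/330) = 165/166.

0.994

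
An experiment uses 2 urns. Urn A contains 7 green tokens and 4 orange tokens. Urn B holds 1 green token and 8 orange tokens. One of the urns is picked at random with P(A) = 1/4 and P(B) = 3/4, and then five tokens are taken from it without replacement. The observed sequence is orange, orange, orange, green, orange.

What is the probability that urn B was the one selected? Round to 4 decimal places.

0.9910

Compute the likelihood of the observed sequence for each case: P(data | urn A) = (4/11)(3/10)(2/9)(7/8)(1/7) = 0.0030303; P(data | urn B) = (8/9)(7/8)(6/7)(1/6)(5/5) = 0.11111.
Multiplying each by its prior: 1/4 · 0.0030303 = 0.00075758, 3/4 · 0.11111 = 0.083333; summing to 0.084091.
Hence P(urn B | data) = (0.083333) / (0.084091) = 0.99099.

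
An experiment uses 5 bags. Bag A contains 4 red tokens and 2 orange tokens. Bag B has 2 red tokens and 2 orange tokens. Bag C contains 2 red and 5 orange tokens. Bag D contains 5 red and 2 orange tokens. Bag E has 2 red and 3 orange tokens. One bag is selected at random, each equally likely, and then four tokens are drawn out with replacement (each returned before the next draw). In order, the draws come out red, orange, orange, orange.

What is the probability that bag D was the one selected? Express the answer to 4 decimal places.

0.0566

Under each hypothesis, the probability of the observed sequence is: P(data | bag A) = (4/6)(2/6)(2/6)(2/6) = 0.024691; P(data | bag B) = (2/4)(2/4)(2/4)(2/4) = 0.0625; P(data | bag C) = (2/7)(5/7)(5/7)(5/7) = 0.10412; P(data | bag D) = (5/7)(2/7)(2/7)(2/7) = 0.01666; P(data | bag E) = (2/5)(3/5)(3/5)(3/5) = 0.0864.
Weighting by the prior gives 1/5 · 0.024691 = 0.0049383, 1/5 · 0.0625 = 0.0125, 1/5 · 0.10412 = 0.020825, 1/5 · 0.01666 = 0.0033319, 1/5 · 0.0864 = 0.01728; summing to 0.058875.
Hence P(bag D | data) = (0.0033319) / (0.058875) = 0.056594.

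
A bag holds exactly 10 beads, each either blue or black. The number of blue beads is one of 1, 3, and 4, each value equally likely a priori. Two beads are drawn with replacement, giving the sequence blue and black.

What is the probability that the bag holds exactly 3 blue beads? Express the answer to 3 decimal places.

Under each hypothesis, the probability of the observed sequence is: P(data | r = 1) = (1/10)(9/10) = 9/100; P(data | r = 3) = (3/10)(7/10) = 21/100; P(data | r = 4) = (4/10)(6/10) = 6/25.
The prior-weighted likelihoods are 1/3 · 9/100 = 3/100, 1/3 · 21/100 = 7/100, 1/3 · 6/25 = 2/25; with total 9/50.
Therefore the posterior P(r = 3 | data) = (7/100) / (9/50) = 7/18.

0.389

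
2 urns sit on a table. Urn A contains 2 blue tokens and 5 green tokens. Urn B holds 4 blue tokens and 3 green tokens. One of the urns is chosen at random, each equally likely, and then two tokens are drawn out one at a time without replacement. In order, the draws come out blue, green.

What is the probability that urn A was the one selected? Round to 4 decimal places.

0.4545

The likelihood of the observed sequence under each hypothesis: P(data | urn A) = (2/7)(5/6) = 5/21; P(data | urn B) = (4/7)(3/6) = 2/7.
Weighting by the prior gives 1/2 · 5/21 = 5/42, 1/2 · 2/7 = 1/7; these sum to 11/42.
Hence P(urn A | data) = (5/42) / (11/42) = 5/11.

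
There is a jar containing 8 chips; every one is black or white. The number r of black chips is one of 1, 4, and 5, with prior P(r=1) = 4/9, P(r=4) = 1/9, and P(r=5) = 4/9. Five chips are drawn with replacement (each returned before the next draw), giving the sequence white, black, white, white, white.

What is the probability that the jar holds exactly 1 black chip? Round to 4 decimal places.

The likelihood of the observed sequence under each hypothesis: P(data | r = 1) = (7/8)(1/8)(7/8)(7/8)(7/8) = 0.073273; P(data | r = 4) = (4/8)(4/8)(4/8)(4/8)(4/8) = 0.03125; P(data | r = 5) = (3/8)(5/8)(3/8)(3/8)(3/8) = 0.01236.
Multiplying each by its prior: 4/9 · 0.073273 = 0.032566, 1/9 · 0.03125 = 0.0034722, 4/9 · 0.01236 = 0.0054932; these sum to 0.041531.
Therefore the posterior P(r = 1 | data) = (0.032566) / (0.041531) = 0.78413.

0.7841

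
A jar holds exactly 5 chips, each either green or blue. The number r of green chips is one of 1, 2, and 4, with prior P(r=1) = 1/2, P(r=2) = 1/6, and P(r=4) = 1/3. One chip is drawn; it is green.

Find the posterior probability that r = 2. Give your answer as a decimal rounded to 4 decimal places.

The likelihood of this draw under each hypothesis: P(data | r = 1) = (1/5) = 1/5; P(data | r = 2) = (2/5) = 2/5; P(data | r = 4) = (4/5) = 4/5.
The prior-weighted likelihoods are 1/2 · 1/5 = 1/10, 1/6 · 2/5 = 1/15, 1/3 · 4/5 = 4/15; these sum to 13/30.
So P(r = 2 | data) = (1/15) / (13/30) = 2/13.

0.1538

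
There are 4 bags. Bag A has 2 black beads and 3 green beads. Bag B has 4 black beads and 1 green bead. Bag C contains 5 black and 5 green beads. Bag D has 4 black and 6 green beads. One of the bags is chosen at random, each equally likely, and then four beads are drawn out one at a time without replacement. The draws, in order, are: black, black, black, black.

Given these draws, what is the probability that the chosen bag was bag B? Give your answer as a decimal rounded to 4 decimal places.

Under each hypothesis, the probability of the observed sequence is: P(data | bag A) = (2/5)(1/4)(0/3) = 0; P(data | bag B) = (4/5)(3/4)(2/3)(1/2) = 1/5; P(data | bag C) = (5/10)(4/9)(3/8)(2/7) = 1/42; P(data | bag D) = (4/10)(3/9)(2/8)(1/7) = 1/210.
Weighting by the prior gives 1/4 · 0 = 0, 1/4 · 1/5 = 1/20, 1/4 · 1/42 = 1/168, 1/4 · 1/210 = 1/840; these sum to 2/35.
Therefore the posterior P(bag B | data) = (1/20) / (2/35) = 7/8.

0.8750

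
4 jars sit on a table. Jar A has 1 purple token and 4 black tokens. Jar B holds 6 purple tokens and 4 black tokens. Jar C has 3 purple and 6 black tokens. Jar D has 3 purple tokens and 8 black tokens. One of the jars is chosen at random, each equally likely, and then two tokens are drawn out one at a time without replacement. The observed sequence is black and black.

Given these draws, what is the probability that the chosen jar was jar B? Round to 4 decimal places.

Compute the likelihood of the observed sequence for each case: P(data | jar A) = (4/5)(3/4) = 3/5; P(data | jar B) = (4/10)(3/9) = 2/15; P(data | jar C) = (6/9)(5/8) = 5/12; P(data | jar D) = (8/11)(7/10) = 28/55.
Weighting by the prior gives 1/4 · 3/5 = 3/20, 1/4 · 2/15 = 1/30, 1/4 · 5/12 = 5/48, 1/4 · 28/55 = 7/55; these sum to 73/176.
Therefore the posterior P(jar B | data) = (1/30) / (73/176) = 88/1095.

0.0804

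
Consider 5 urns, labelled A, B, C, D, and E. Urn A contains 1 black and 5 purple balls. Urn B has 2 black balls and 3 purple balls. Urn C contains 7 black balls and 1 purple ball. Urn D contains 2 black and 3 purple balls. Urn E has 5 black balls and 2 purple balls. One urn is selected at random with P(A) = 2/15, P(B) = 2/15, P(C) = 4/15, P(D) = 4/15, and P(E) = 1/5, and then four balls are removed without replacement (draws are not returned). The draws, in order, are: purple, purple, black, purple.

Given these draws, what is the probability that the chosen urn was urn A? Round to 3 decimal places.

0.357

Under each hypothesis, the probability of the observed sequence is: P(data | urn A) = (5/6)(4/5)(1/4)(3/3) = 1/6; P(data | urn B) = (3/5)(2/4)(2/3)(1/2) = 1/10; P(data | urn C) = (1/8)(0/7) = 0; P(data | urn D) = (3/5)(2/4)(2/3)(1/2) = 1/10; P(data | urn E) = (2/7)(1/6)(5/5)(0/4) = 0.
Weighting by the prior gives 2/15 · 1/6 = 1/45, 2/15 · 1/10 = 1/75, 4/15 · 0 = 0, 4/15 · 1/10 = 2/75, 1/5 · 0 = 0; with total 14/225.
So P(urn A | data) = (1/45) / (14/225) = 5/14.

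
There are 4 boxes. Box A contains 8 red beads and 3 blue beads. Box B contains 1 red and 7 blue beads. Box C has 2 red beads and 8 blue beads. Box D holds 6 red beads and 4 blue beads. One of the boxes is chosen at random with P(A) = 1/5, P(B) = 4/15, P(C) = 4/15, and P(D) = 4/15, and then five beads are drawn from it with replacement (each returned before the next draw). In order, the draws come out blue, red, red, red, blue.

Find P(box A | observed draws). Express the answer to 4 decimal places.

The likelihood of the observed sequence under each hypothesis: P(data | box A) = (3/11)(8/11)(8/11)(8/11)(3/11) = 0.028612; P(data | box B) = (7/8)(1/8)(1/8)(1/8)(7/8) = 0.0014954; P(data | box C) = (8/10)(2/10)(2/10)(2/10)(8/10) = 0.00512; P(data | box D) = (4/10)(6/10)(6/10)(6/10)(4/10) = 0.03456.
Weighting by the prior gives 1/5 · 0.028612 = 0.0057224, 4/15 · 0.0014954 = 0.00039876, 4/15 · 0.00512 = 0.0013653, 4/15 · 0.03456 = 0.009216; with total 0.016703.
Therefore the posterior P(box A | data) = (0.0057224) / (0.016703) = 0.34261.

0.3426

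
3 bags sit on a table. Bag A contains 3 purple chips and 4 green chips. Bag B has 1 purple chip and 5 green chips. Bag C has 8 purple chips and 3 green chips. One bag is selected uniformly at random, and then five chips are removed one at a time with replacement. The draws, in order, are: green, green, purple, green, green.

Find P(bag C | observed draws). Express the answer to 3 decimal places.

0.031

For each hypothesis, P(data | H) works out to: P(data | bag A) = (4/7)(4/7)(3/7)(4/7)(4/7) = 0.045695; P(data | bag B) = (5/6)(5/6)(1/6)(5/6)(5/6) = 0.080376; P(data | bag C) = (3/11)(3/11)(8/11)(3/11)(3/11) = 0.0040236.
Multiplying each by its prior: 1/3 · 0.045695 = 0.015232, 1/3 · 0.080376 = 0.026792, 1/3 · 0.0040236 = 0.0013412; summing to 0.043365.
By Bayes' rule, P(bag C | data) = (0.0013412) / (0.043365) = 0.030928.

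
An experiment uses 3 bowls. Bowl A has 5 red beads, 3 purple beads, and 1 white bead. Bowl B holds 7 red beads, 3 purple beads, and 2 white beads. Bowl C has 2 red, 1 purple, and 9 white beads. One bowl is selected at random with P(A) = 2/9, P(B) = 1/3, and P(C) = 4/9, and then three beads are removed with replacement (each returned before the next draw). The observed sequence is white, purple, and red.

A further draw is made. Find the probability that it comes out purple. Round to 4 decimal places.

0.2274

For each hypothesis, P(data | H) works out to: P(data | bowl A) = (1/9)(3/9)(5/9) = 0.020576; P(data | bowl B) = (2/12)(3/12)(7/12) = 0.024306; P(data | bowl C) = (9/12)(1/12)(2/12) = 0.010417.
The prior-weighted likelihoods are 2/9 · 0.020576 = 0.0045725, 1/3 · 0.024306 = 0.0081019, 4/9 · 0.010417 = 0.0046296; with total 0.017304.
Normalising, the posterior is P(bowl A | data) = 0.26424, P(bowl B | data) = 0.46821, P(bowl C | data) = 0.26755.
Averaging over the posterior, P(purple next | data) = (1/3)(0.26424) + (1/4)(0.46821) + (1/12)(0.26755) = 0.22743.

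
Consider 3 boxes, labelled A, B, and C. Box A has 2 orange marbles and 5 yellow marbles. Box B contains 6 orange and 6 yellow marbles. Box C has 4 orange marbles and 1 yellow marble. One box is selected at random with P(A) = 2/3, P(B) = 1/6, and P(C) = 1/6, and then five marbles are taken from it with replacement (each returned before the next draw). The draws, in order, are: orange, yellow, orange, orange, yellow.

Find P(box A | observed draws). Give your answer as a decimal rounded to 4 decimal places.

The likelihood of the observed sequence under each hypothesis: P(data | box A) = (2/7)(5/7)(2/7)(2/7)(5/7) = 0.0119; P(data | box B) = (6/12)(6/12)(6/12)(6/12)(6/12) = 0.03125; P(data | box C) = (4/5)(1/5)(4/5)(4/5)(1/5) = 0.02048.
Weighting by the prior gives 2/3 · 0.0119 = 0.0079332, 1/6 · 0.03125 = 0.0052083, 1/6 · 0.02048 = 0.0034133; summing to 0.016555.
Hence P(box A | data) = (0.0079332) / (0.016555) = 0.47921.

0.4792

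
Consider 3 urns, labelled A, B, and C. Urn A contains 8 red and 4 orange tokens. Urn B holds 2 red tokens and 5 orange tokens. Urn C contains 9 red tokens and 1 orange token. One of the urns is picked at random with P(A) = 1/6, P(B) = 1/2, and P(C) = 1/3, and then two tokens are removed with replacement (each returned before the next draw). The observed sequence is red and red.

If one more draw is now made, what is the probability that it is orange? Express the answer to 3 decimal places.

The likelihood of the observed sequence under each hypothesis: P(data | urn A) = (8/12)(8/12) = 0.44444; P(data | urn B) = (2/7)(2/7) = 0.081633; P(data | urn C) = (9/10)(9/10) = 0.81.
The prior-weighted likelihoods are 1/6 · 0.44444 = 0.074074, 1/2 · 0.081633 = 0.040816, 1/3 · 0.81 = 0.27; these sum to 0.38489.
Dividing through by the total gives posterior P(urn A | data) = 0.19245, P(urn B | data) = 0.10605, P(urn C | data) = 0.7015.
The predictive probability is P(orange next | data) = (1/3)(0.19245) + (5/7)(0.10605) + (1/10)(0.7015) = 0.21005.

0.210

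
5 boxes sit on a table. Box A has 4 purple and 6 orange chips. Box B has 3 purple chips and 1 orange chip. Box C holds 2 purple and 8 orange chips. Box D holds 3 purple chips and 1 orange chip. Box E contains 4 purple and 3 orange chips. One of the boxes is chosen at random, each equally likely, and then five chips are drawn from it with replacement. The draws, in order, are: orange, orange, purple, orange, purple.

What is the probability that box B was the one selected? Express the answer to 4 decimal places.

0.0894

The likelihood of the observed sequence under each hypothesis: P(data | box A) = (6/10)(6/10)(4/10)(6/10)(4/10) = 0.03456; P(data | box B) = (1/4)(1/4)(3/4)(1/4)(3/4) = 0.0087891; P(data | box C) = (8/10)(8/10)(2/10)(8/10)(2/10) = 0.02048; P(data | box D) = (1/4)(1/4)(3/4)(1/4)(3/4) = 0.0087891; P(data | box E) = (3/7)(3/7)(4/7)(3/7)(4/7) = 0.025704.
The prior-weighted likelihoods are 1/5 · 0.03456 = 0.006912, 1/5 · 0.0087891 = 0.0017578, 1/5 · 0.02048 = 0.004096, 1/5 · 0.0087891 = 0.0017578, 1/5 · 0.025704 = 0.0051407; with total 0.019664.
Therefore the posterior P(box B | data) = (0.0017578) / (0.019664) = 0.089391.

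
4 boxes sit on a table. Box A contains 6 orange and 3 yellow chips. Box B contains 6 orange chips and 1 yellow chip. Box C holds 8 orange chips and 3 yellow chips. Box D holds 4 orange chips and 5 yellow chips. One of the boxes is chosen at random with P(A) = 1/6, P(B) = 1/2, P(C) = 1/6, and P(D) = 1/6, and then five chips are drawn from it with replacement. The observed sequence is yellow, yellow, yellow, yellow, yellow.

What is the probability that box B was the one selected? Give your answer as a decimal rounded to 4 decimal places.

0.0030

For each hypothesis, P(data | H) works out to: P(data | box A) = (3/9)(3/9)(3/9)(3/9)(3/9) = 0.0041152; P(data | box B) = (1/7)(1/7)(1/7)(1/7)(1/7) = 5.9499e-05; P(data | box C) = (3/11)(3/11)(3/11)(3/11)(3/11) = 0.0015088; P(data | box D) = (5/9)(5/9)(5/9)(5/9)(5/9) = 0.052922.
The prior-weighted likelihoods are 1/6 · 0.0041152 = 0.00068587, 1/2 · 5.9499e-05 = 2.975e-05, 1/6 · 0.0015088 = 0.00025147, 1/6 · 0.052922 = 0.0088204; summing to 0.0097875.
Hence P(box B | data) = (2.975e-05) / (0.0097875) = 0.0030396.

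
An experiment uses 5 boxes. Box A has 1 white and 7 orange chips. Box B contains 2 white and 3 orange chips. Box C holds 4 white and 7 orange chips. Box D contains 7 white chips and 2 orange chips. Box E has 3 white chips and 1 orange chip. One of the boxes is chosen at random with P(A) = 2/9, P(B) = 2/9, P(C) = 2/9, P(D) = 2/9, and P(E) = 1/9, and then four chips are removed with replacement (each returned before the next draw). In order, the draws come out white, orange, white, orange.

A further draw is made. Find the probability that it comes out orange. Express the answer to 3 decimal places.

0.528

The likelihood of the observed sequence under each hypothesis: P(data | box A) = (1/8)(7/8)(1/8)(7/8) = 0.011963; P(data | box B) = (2/5)(3/5)(2/5)(3/5) = 0.0576; P(data | box C) = (4/11)(7/11)(4/11)(7/11) = 0.053548; P(data | box D) = (7/9)(2/9)(7/9)(2/9) = 0.029873; P(data | box E) = (3/4)(1/4)(3/4)(1/4) = 0.035156.
The prior-weighted likelihoods are 2/9 · 0.011963 = 0.0026584, 2/9 · 0.0576 = 0.0128, 2/9 · 0.053548 = 0.0119, 2/9 · 0.029873 = 0.0066386, 1/9 · 0.035156 = 0.0039062; these sum to 0.037903.
Normalising, the posterior is P(box A | data) = 0.070138, P(box B | data) = 0.33771, P(box C | data) = 0.31395, P(box D | data) = 0.17515, P(box E | data) = 0.10306.
So P(orange next | data) = Σ P(orange next | H) P(H | data) = (7/8)(0.070138) + (3/5)(0.33771) + (7/11)(0.31395) + (2/9)(0.17515) + (1/4)(0.10306) = 0.52847.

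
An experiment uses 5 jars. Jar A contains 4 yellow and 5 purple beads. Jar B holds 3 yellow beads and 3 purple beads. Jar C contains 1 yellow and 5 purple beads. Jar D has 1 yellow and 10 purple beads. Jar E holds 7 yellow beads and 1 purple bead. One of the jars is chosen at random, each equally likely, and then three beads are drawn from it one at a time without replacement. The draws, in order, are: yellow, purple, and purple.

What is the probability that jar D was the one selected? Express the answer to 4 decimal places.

For each hypothesis, P(data | H) works out to: P(data | jar A) = (4/9)(5/8)(4/7) = 0.15873; P(data | jar B) = (3/6)(3/5)(2/4) = 0.15; P(data | jar C) = (1/6)(5/5)(4/4) = 0.16667; P(data | jar D) = (1/11)(10/10)(9/9) = 0.090909; P(data | jar E) = (7/8)(1/7)(0/6) = 0.
Multiplying each by its prior: 1/5 · 0.15873 = 0.031746, 1/5 · 0.15 = 0.03, 1/5 · 0.16667 = 0.033333, 1/5 · 0.090909 = 0.018182, 1/5 · 0 = 0; summing to 0.11326.
So P(jar D | data) = (0.018182) / (0.11326) = 0.16053.

0.1605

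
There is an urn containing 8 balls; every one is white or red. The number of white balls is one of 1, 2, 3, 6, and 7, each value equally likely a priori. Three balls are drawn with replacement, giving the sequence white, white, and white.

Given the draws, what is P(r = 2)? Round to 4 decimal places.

0.0134

Under each hypothesis, the probability of the observed sequence is: P(data | r = 1) = (1/8)(1/8)(1/8) = 0.0019531; P(data | r = 2) = (2/8)(2/8)(2/8) = 0.015625; P(data | r = 3) = (3/8)(3/8)(3/8) = 0.052734; P(data | r = 6) = (6/8)(6/8)(6/8) = 0.42188; P(data | r = 7) = (7/8)(7/8)(7/8) = 0.66992.
Weighting by the prior gives 1/5 · 0.0019531 = 0.00039063, 1/5 · 0.015625 = 0.003125, 1/5 · 0.052734 = 0.010547, 1/5 · 0.42188 = 0.084375, 1/5 · 0.66992 = 0.13398; with total 0.23242.
Hence P(r = 2 | data) = (0.003125) / (0.23242) = 0.013445.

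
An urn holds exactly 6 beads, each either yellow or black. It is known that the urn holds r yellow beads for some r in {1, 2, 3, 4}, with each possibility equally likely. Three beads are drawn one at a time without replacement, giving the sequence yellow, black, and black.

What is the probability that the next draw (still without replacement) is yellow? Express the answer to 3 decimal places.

0.400

The likelihood of the observed sequence under each hypothesis: P(data | r = 1) = (1/6)(5/5)(4/4) = 1/6; P(data | r = 2) = (2/6)(4/5)(3/4) = 1/5; P(data | r = 3) = (3/6)(3/5)(2/4) = 3/20; P(data | r = 4) = (4/6)(2/5)(1/4) = 1/15.
The prior-weighted likelihoods are 1/4 · 1/6 = 1/24, 1/4 · 1/5 = 1/20, 1/4 · 3/20 = 3/80, 1/4 · 1/15 = 1/60; with total 7/48.
Dividing through by the total gives posterior P(r = 1 | data) = 2/7, P(r = 2 | data) = 12/35, P(r = 3 | data) = 9/35, P(r = 4 | data) = 4/35.
So P(yellow next | data) = Σ P(yellow next | H) P(H | data) = (0)(2/7) + (1/3)(12/35) + (2/3)(9/35) + (1)(4/35) = 2/5.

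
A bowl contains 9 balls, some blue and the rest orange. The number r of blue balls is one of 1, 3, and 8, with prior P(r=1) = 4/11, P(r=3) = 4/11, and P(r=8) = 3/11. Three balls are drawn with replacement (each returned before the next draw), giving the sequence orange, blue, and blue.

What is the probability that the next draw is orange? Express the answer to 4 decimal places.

Compute the likelihood of the observed sequence for each case: P(data | r = 1) = (8/9)(1/9)(1/9) = 0.010974; P(data | r = 3) = (6/9)(3/9)(3/9) = 0.074074; P(data | r = 8) = (1/9)(8/9)(8/9) = 0.087791.
Weighting by the prior gives 4/11 · 0.010974 = 0.0039905, 4/11 · 0.074074 = 0.026936, 3/11 · 0.087791 = 0.023943; with total 0.05487.
Normalising, the posterior is P(r = 1 | data) = 0.072727, P(r = 3 | data) = 0.49091, P(r = 8 | data) = 0.43636.
The predictive probability is P(orange next | data) = (8/9)(0.072727) + (2/3)(0.49091) + (1/9)(0.43636) = 0.4404.

0.4404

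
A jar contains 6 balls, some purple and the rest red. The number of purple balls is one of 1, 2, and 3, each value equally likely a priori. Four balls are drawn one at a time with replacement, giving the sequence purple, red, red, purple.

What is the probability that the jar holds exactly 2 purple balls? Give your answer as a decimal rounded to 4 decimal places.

0.3765

The likelihood of the observed sequence under each hypothesis: P(data | r = 1) = (1/6)(5/6)(5/6)(1/6) = 0.01929; P(data | r = 2) = (2/6)(4/6)(4/6)(2/6) = 0.049383; P(data | r = 3) = (3/6)(3/6)(3/6)(3/6) = 0.0625.
The prior-weighted likelihoods are 1/3 · 0.01929 = 0.00643, 1/3 · 0.049383 = 0.016461, 1/3 · 0.0625 = 0.020833; summing to 0.043724.
By Bayes' rule, P(r = 2 | data) = (0.016461) / (0.043724) = 0.37647.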